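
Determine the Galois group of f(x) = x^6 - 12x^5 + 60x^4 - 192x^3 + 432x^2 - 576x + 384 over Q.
The polynomial f is an irreducible sextic over Q, so G = Gal(f/Q) is one of the 16 transitive subgroups 6T1, ..., 6T16 of S_6. The discriminant of f is 1352605460594688, which is not a perfect square, so G is not contained in A_6. The transitive groups of degree 6 not contained in A_6 are: C_6 (6T1, order 6), S_3 (6T2, order 6), D_6 (6T3, order 12), C_3 x S_3 (6T5, order 18), A_4 x C_2 (6T6, order 24), S_4 (6T8, order 24), S_3 x S_3 (6T9, order 36), S_4 x C_2 (6T11, order 48), (S_3 x S_3) : C_2 (6T13, order 72), PGL(2,5) (6T14, order 120), S_6 (6T16, order 720). By Dedekind's theorem, for a prime p not dividing disc(f) the degrees of the irreducible factors of f mod p form the cycle type of an element of G. Factoring f modulo the 79 such primes p <= 419 (skipping 2, 3, which divide the discriminant), each new pattern first appears at: mod 5: f = (x^6 + 3x^5 + 3x^3 + 2x^2 + 4x + 4), pattern 6; mod 7: f = (x^2 + 4)(x^2 + 4x + 6)(x^2 + 5x + 2), pattern 2+2+2; mod 11: f = (x + 5)(x + 8)(x^2 + 1)(x^2 + 8x + 3), pattern 2+2+1+1; mod 13: f = (x^3 + 7x^2 + 12x + 8)(x^3 + 7x^2 + 12x + 9), pattern 3+3; mod 97: f = (x + 2)(x + 33)(x + 41)(x + 48)(x + 59)(x + 96), pattern 1+1+1+1+1+1. No other pattern occurs in this range, so the set of observed cycle types is {6, 2+2+2, 2+2+1+1, 3+3, 1+1+1+1+1+1}. The candidates containing elements of all these cycle types are D_6 (6T3) of order 12, A_4 x C_2 (6T6) of order 24, S_3 x S_3 (6T9) of order 36, S_4 x C_2 (6T11) of order 48, (S_3 x S_3) : C_2 (6T13) of order 72, PGL(2,5) (6T14) of order 120, S_6 (6T16) of order 720; the others are excluded. The observed types are precisely the cycle types that occur in D_6 (6T3). Each of the other remaining candidates has further cycle types, and by the Chebotarev density theorem the matching factorization patterns would occur for a proportion of primes equal to their share of the group: A_4 x C_2 (6T6) additionally contains elements of type 2+1+1+1+1 (3 of its 24 elements, about 12% of primes); S_3 x S_3 (6T9) additionally contains elements of type 3+1+1+1 (4 of its 36 elements, about 11% of primes); S_4 x C_2 (6T11) additionally contains elements of type 4+2, 4+1+1, 2+1+1+1+1 (15 of its 48 elements, about 31% of primes); (S_3 x S_3) : C_2 (6T13) additionally contains elements of type 4+2, 3+2+1, 3+1+1+1, 2+1+1+1+1 (40 of its 72 elements, about 56% of primes); PGL(2,5) (6T14) additionally contains elements of type 5+1, 4+1+1 (54 of its 120 elements, about 45% of primes); S_6 (6T16) additionally contains elements of type 5+1, 4+2, 4+1+1, 3+2+1, 3+1+1+1, 2+1+1+1+1 (499 of its 720 elements, about 69% of primes). None of the 79 primes tested shows any such pattern (for each of these groups the chance of that is below 10^-4), which rules them out. Hence G = D_6 (6T3), of order 12.

D_6 (also written D6)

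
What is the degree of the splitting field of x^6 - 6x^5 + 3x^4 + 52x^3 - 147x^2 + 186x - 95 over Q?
The degree of the splitting field over Q equals the order of the Galois group, so first determine the group. The polynomial f is an irreducible sextic over Q, so G = Gal(f/Q) is one of the 16 transitive subgroups 6T1, ..., 6T16 of S_6. The discriminant of f is 32289945753600, which is not a perfect square, so G is not contained in A_6. The transitive groups of degree 6 not contained in A_6 are: C_6 (6T1, order 6), S_3 (6T2, order 6), D_6 (6T3, order 12), C_3 x S_3 (6T5, order 18), A_4 x C_2 (6T6, order 24), S_4 (6T8, order 24), S_3 x S_3 (6T9, order 36), S_4 x C_2 (6T11, order 48), (S_3 x S_3) : C_2 (6T13, order 72), PGL(2,5) (6T14, order 120), S_6 (6T16, order 720). By Dedekind's theorem, for a prime p not dividing disc(f) the degrees of the irreducible factors of f mod p form the cycle type of an element of G. Factoring f modulo the 14 such primes p <= 59 (skipping 2, 3, 5, which divide the discriminant), each new pattern first appears at: mod 7: f = (x^6 + x^5 + 3x^4 + 3x^3 + 4x + 3), pattern 6; mod 19: f = (x)(x + 3)(x + 13)(x^3 + 16x^2 + 12x + 15), pattern 3+1+1+1; mod 23: f = (x + 6)(x + 19)(x^2 + x + 14)(x^2 + 14x + 15), pattern 2+2+1+1; mod 31: f = (x^2 + 13x + 16)(x^2 + 20x + 12)(x^2 + 23x + 10), pattern 2+2+2; mod 43: f = (x^3 + 40x^2 + 18x + 4)(x^3 + 40x^2 + 19x + 30), pattern 3+3. No other pattern occurs in this range, so the set of observed cycle types is {6, 3+1+1+1, 2+2+1+1, 2+2+2, 3+3}. The candidates containing elements of all these cycle types are S_3 x S_3 (6T9) of order 36, (S_3 x S_3) : C_2 (6T13) of order 72, S_6 (6T16) of order 720; the others are excluded. The observed types are precisely the cycle types that occur in S_3 x S_3 (6T9) (apart from the identity). Each of the other remaining candidates has further cycle types, and by the Chebotarev density theorem the matching factorization patterns would occur for a proportion of primes equal to their share of the group: (S_3 x S_3) : C_2 (6T13) additionally contains elements of type 4+2, 3+2+1, 2+1+1+1+1 (36 of its 72 elements, about 50% of primes); S_6 (6T16) additionally contains elements of type 5+1, 4+2, 4+1+1, 3+2+1, 2+1+1+1+1 (459 of its 720 elements, about 64% of primes). None of the 14 primes tested shows any such pattern (for each of these groups the chance of that is below 10^-4), which rules them out. Hence G = S_3 x S_3 (6T9), of order 36. The Galois group S_3 x S_3 (6T9) has order 36, so the splitting field has degree 36 over Q.

36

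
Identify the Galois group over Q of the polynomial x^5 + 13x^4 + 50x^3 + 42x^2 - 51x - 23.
The polynomial f is an irreducible quintic over Q, so G = Gal(f/Q) is a transitive subgroup of S_5: one of C_5 (5T1, order 5), D_5 (5T2, order 10), F_20 (5T3, order 20), A_5 (5T4, order 60) or S_5 (5T5, order 120). The discriminant of f is 15352201216 = 123904^2, a perfect square, so G is contained in A_5. The transitive groups of degree 5 contained in A_5 are: C_5 (5T1, order 5), D_5 (5T2, order 10), A_5 (5T4, order 60). By Dedekind's theorem, for a prime p not dividing disc(f) the degrees of the irreducible factors of f mod p form the cycle type of an element of G. Factoring f modulo the 14 such primes p <= 53 (skipping 2, 11, which divide the discriminant), each new pattern first appears at: mod 3: f = (x^5 + x^4 + 2x^3 + 1), pattern 5; mod 23: f = (x)(x + 2)(x + 8)(x + 11)(x + 15), pattern 1+1+1+1+1. No other pattern occurs in this range, so the set of observed cycle types is {5, 1+1+1+1+1}. The candidates containing elements of all these cycle types are C_5 (5T1) of order 5, D_5 (5T2) of order 10, A_5 (5T4) of order 60; the others are excluded. The observed types are precisely the cycle types that occur in C_5 (5T1). Each of the other remaining candidates has further cycle types, and by the Chebotarev density theorem the matching factorization patterns would occur for a proportion of primes equal to their share of the group: D_5 (5T2) additionally contains elements of type 2+2+1 (5 of its 10 elements, about 50% of primes); A_5 (5T4) additionally contains elements of type 3+1+1, 2+2+1 (35 of its 60 elements, about 58% of primes). None of the 14 primes tested shows any such pattern (for each of these groups the chance of that is below 10^-4), which rules them out. Hence G = C_5 (5T1), of order 5.

C_5 (also written C5)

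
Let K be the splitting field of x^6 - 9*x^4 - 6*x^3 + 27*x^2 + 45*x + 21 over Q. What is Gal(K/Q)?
The polynomial f is an irreducible sextic over Q, so G = Gal(f/Q) is one of the 16 transitive subgroups 6T1, ..., 6T16 of S_6. The discriminant of f is -51195483, which is not a perfect square, so G is not contained in A_6. The transitive groups of degree 6 not contained in A_6 are: C_6 (6T1, order 6), S_3 (6T2, order 6), D_6 (6T3, order 12), C_3 x S_3 (6T5, order 18), A_4 x C_2 (6T6, order 24), S_4 (6T8, order 24), S_3 x S_3 (6T9, order 36), S_4 x C_2 (6T11, order 48), (S_3 x S_3) : C_2 (6T13, order 72), PGL(2,5) (6T14, order 120), S_6 (6T16, order 720). By Dedekind's theorem, for a prime p not dividing disc(f) the degrees of the irreducible factors of f mod p form the cycle type of an element of G. Factoring f modulo the 33 such primes p <= 149 (skipping 3, 17, which divide the discriminant), each new pattern first appears at: mod 2: f = (x^6 + x^4 + x^2 + x + 1), pattern 6; mod 7: f = (x)(x + 2)(x + 5)(x^3 + 2x + 1), pattern 3+1+1+1; mod 19: f = (x^3 + 11x + 5)(x^3 + 18x + 8), pattern 3+3; mod 53: f = (x^2 + 19)(x^2 + 6x + 31)(x^2 + 47x + 30), pattern 2+2+2; mod 73: f = (x + 6)(x + 18)(x + 19)(x + 49)(x + 63)(x + 64), pattern 1+1+1+1+1+1. No other pattern occurs in this range, so the set of observed cycle types is {6, 3+1+1+1, 3+3, 2+2+2, 1+1+1+1+1+1}. The candidates containing elements of all these cycle types are C_3 x S_3 (6T5) of order 18, S_3 x S_3 (6T9) of order 36, (S_3 x S_3) : C_2 (6T13) of order 72, S_6 (6T16) of order 720; the others are excluded. The observed types are precisely the cycle types that occur in C_3 x S_3 (6T5). Each of the other remaining candidates has further cycle types, and by the Chebotarev density theorem the matching factorization patterns would occur for a proportion of primes equal to their share of the group: S_3 x S_3 (6T9) additionally contains elements of type 2+2+1+1 (9 of its 36 elements, about 25% of primes); (S_3 x S_3) : C_2 (6T13) additionally contains elements of type 4+2, 3+2+1, 2+2+1+1, 2+1+1+1+1 (45 of its 72 elements, about 62% of primes); S_6 (6T16) additionally contains elements of type 5+1, 4+2, 4+1+1, 3+2+1, 2+2+1+1, 2+1+1+1+1 (504 of its 720 elements, about 70% of primes). None of the 33 primes tested shows any such pattern (for each of these groups the chance of that is below 10^-4), which rules them out. Hence G = C_3 x S_3 (6T5), of order 18.

6T5: C_3 x S_3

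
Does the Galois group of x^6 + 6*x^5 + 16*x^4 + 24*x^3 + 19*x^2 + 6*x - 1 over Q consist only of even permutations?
The polynomial is irreducible of degree 6 over Q. Its discriminant is 153664 = 392^2, a perfect square. A Galois group lies in the alternating group exactly when the discriminant is a square in Q, so the Galois group (A_4) is contained in A_6.

Yes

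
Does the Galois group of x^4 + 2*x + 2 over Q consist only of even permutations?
The polynomial is irreducible of degree 4 over Q. Its discriminant is 1616, which is not a perfect square. A Galois group lies in the alternating group exactly when the discriminant is a square in Q, so the Galois group (S_4) is not contained in A_4.

No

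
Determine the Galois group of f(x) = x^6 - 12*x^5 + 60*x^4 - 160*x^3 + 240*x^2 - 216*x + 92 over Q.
The polynomial f is an irreducible sextic over Q, so G = Gal(f/Q) is one of the 16 transitive subgroups 6T1, ..., 6T16 of S_6. The discriminant of f is 746496000000 = 864000^2, a perfect square, so G is contained in A_6. The transitive groups of degree 6 contained in A_6 are: A_4 (6T4, order 12), S_4 (6T7, order 24), (C_3 x C_3) : C_4 (6T10, order 36), PSL(2,5) (6T12, order 60), A_6 (6T15, order 360). By Dedekind's theorem, for a prime p not dividing disc(f) the degrees of the irreducible factors of f mod p form the cycle type of an element of G. Factoring f modulo the 6 such primes p <= 23 (skipping 2, 3, 5, which divide the discriminant), each new pattern first appears at: mod 7: f = (x + 2)(x^5 + 4x^3 + 2x + 4), pattern 5+1; mod 23: f = (x)(x + 9)(x + 14)(x^3 + 11x^2 + 3x + 18), pattern 3+1+1+1. No other pattern occurs in this range, so the set of observed cycle types is {5+1, 3+1+1+1}. Among the candidates above, the only group containing elements of all these cycle types is A_6 (6T15) — each of A_4 (6T4), S_4 (6T7), (C_3 x C_3) : C_4 (6T10), PSL(2,5) (6T12) lacks at least one of them. Hence G = A_6 (6T15), of order 360.

A_6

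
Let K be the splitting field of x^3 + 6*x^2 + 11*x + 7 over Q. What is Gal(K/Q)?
The polynomial is an irreducible cubic over Q and its discriminant is -23, which is not a perfect square. For an irreducible cubic, a non-square discriminant gives Galois group S_3.

S_3 (order 6)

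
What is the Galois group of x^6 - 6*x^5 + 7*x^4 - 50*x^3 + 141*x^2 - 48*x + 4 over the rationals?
6T11: S_4 x C_2

The polynomial f is an irreducible sextic over Q, so G = Gal(f/Q) is one of the 16 transitive subgroups 6T1, ..., 6T16 of S_6. The discriminant of f is -905333959757824, which is not a perfect square, so G is not contained in A_6. The transitive groups of degree 6 not contained in A_6 are: C_6 (6T1, order 6), S_3 (6T2, order 6), D_6 (6T3, order 12), C_3 x S_3 (6T5, order 18), A_4 x C_2 (6T6, order 24), S_4 (6T8, order 24), S_3 x S_3 (6T9, order 36), S_4 x C_2 (6T11, order 48), (S_3 x S_3) : C_2 (6T13, order 72), PGL(2,5) (6T14, order 120), S_6 (6T16, order 720). By Dedekind's theorem, for a prime p not dividing disc(f) the degrees of the irreducible factors of f mod p form the cycle type of an element of G. Factoring f modulo the 67 such primes p <= 347 (skipping 2, 229, which divide the discriminant), each new pattern first appears at: mod 3: f = (x^6 + x^4 + x^3 + 1), pattern 6; mod 5: f = (x^3 + x^2 + 3x + 4)(x^3 + 3x^2 + x + 1), pattern 3+3; mod 7: f = (x + 5)(x + 6)(x^4 + 4x^3 + 3x^2 + 2), pattern 4+1+1; mod 13: f = (x^2 + 8x + 10)(x^4 + 12x^3 + 5x^2 + 11x + 3), pattern 4+2; mod 23: f = (x^2 + 19x + 12)(x^2 + 22x + 1)(x^2 + 22x + 8), pattern 2+2+2; mod 29: f = (x + 6)(x + 24)(x^2 + 9x + 23)(x^2 + 13x + 20), pattern 2+2+1+1; mod 193: f = (x + 36)(x + 46)(x + 81)(x + 98)(x + 144)(x + 168), pattern 1+1+1+1+1+1; mod 347: f = (x + 55)(x + 145)(x + 331)(x + 343)(x^2 + 161x + 300), pattern 2+1+1+1+1. No other pattern occurs in this range, so the set of observed cycle types is {6, 3+3, 4+1+1, 4+2, 2+2+2, 2+2+1+1, 1+1+1+1+1+1, 2+1+1+1+1}. The candidates containing elements of all these cycle types are S_4 x C_2 (6T11) of order 48, S_6 (6T16) of order 720; the others are excluded. The observed types are precisely the cycle types that occur in S_4 x C_2 (6T11). Each of the other remaining candidates has further cycle types, and by the Chebotarev density theorem the matching factorization patterns would occur for a proportion of primes equal to their share of the group: S_6 (6T16) additionally contains elements of type 5+1, 3+2+1, 3+1+1+1 (304 of its 720 elements, about 42% of primes). None of the 67 primes tested shows any such pattern (for each of these groups the chance of that is below 10^-4), which rules them out. Hence G = S_4 x C_2 (6T11), of order 48.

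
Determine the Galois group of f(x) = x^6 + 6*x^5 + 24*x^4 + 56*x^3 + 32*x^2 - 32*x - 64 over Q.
The polynomial f is an irreducible sextic over Q, so G = Gal(f/Q) is one of the 16 transitive subgroups 6T1, ..., 6T16 of S_6. The discriminant of f is 870211913777152, which is not a perfect square, so G is not contained in A_6. The transitive groups of degree 6 not contained in A_6 are: C_6 (6T1, order 6), S_3 (6T2, order 6), D_6 (6T3, order 12), C_3 x S_3 (6T5, order 18), A_4 x C_2 (6T6, order 24), S_4 (6T8, order 24), S_3 x S_3 (6T9, order 36), S_4 x C_2 (6T11, order 48), (S_3 x S_3) : C_2 (6T13, order 72), PGL(2,5) (6T14, order 120), S_6 (6T16, order 720). By Dedekind's theorem, for a prime p not dividing disc(f) the degrees of the irreducible factors of f mod p form the cycle type of an element of G. Factoring f modulo the 22 such primes p <= 89 (skipping 2, 37, which divide the discriminant), each new pattern first appears at: mod 3: f = (x^3 + x^2 + x + 2)(x^3 + 2x^2 + 1), pattern 3+3; mod 5: f = (x^2 + 2)(x^2 + 2x + 3)(x^2 + 4x + 1), pattern 2+2+2; mod 17: f = (x + 4)(x + 15)(x^4 + 4x^3 + 7x^2 + 6x + 8), pattern 4+1+1; mod 67: f = (x + 10)(x + 59)(x^2 + 2x + 26)(x^2 + 2x + 66), pattern 2+2+1+1. No other pattern occurs in this range, so the set of observed cycle types is {3+3, 2+2+2, 4+1+1, 2+2+1+1}. The candidates containing elements of all these cycle types are S_4 (6T8) of order 24, S_4 x C_2 (6T11) of order 48, PGL(2,5) (6T14) of order 120, S_6 (6T16) of order 720; the others are excluded. The observed types are precisely the cycle types that occur in S_4 (6T8) (apart from the identity). Each of the other remaining candidates has further cycle types, and by the Chebotarev density theorem the matching factorization patterns would occur for a proportion of primes equal to their share of the group: S_4 x C_2 (6T11) additionally contains elements of type 6, 4+2, 2+1+1+1+1 (17 of its 48 elements, about 35% of primes); PGL(2,5) (6T14) additionally contains elements of type 6, 5+1 (44 of its 120 elements, about 37% of primes); S_6 (6T16) additionally contains elements of type 6, 5+1, 4+2, 3+2+1, 3+1+1+1, 2+1+1+1+1 (529 of its 720 elements, about 73% of primes). None of the 22 primes tested shows any such pattern (for each of these groups the chance of that is below 10^-4), which rules them out. Hence G = S_4 (6T8), of order 24.

S_4, S_4(6c), the S_4-action on 6 points not in A_6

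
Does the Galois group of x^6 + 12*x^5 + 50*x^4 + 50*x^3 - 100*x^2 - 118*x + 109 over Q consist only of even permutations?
The polynomial is irreducible of degree 6 over Q. Its discriminant is 38875225000000 = 6235000^2, a perfect square. A Galois group lies in the alternating group exactly when the discriminant is a square in Q, so the Galois group ((C_3 x C_3) : C_4) is contained in A_6.

Yes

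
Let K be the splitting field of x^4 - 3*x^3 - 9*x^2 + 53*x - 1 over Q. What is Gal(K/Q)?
S_4 (also written S4)

The polynomial is an irreducible quartic over Q and its discriminant is -111966403, which is not a perfect square, so the Galois group is not contained in A_4. The resolvent cubic y^3 + 9*y^2 - 155*y - 2764 is irreducible over Q. An irreducible resolvent with non-square discriminant gives S_4.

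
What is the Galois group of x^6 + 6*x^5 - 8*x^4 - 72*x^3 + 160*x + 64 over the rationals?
The polynomial f is an irreducible sextic over Q, so G = Gal(f/Q) is one of the 16 transitive subgroups 6T1, ..., 6T16 of S_6. The discriminant of f is 870211913777152, which is not a perfect square, so G is not contained in A_6. The transitive groups of degree 6 not contained in A_6 are: C_6 (6T1, order 6), S_3 (6T2, order 6), D_6 (6T3, order 12), C_3 x S_3 (6T5, order 18), A_4 x C_2 (6T6, order 24), S_4 (6T8, order 24), S_3 x S_3 (6T9, order 36), S_4 x C_2 (6T11, order 48), (S_3 x S_3) : C_2 (6T13, order 72), PGL(2,5) (6T14, order 120), S_6 (6T16, order 720). By Dedekind's theorem, for a prime p not dividing disc(f) the degrees of the irreducible factors of f mod p form the cycle type of an element of G. Factoring f modulo the 23 such primes p <= 97 (skipping 2, 37, which divide the discriminant), each new pattern first appears at: mod 3: f = (x^3 + x^2 + 2)(x^3 + 2x^2 + 2x + 2), pattern 3+3; mod 5: f = (x^2 + 3)(x^2 + 2x + 4)(x^2 + 4x + 2), pattern 2+2+2; mod 67: f = (x + 6)(x + 7)(x + 31)(x + 38)(x + 62)(x + 63), pattern 1+1+1+1+1+1. No other pattern occurs in this range, so the set of observed cycle types is {3+3, 2+2+2, 1+1+1+1+1+1}. The candidates containing elements of all these cycle types are C_6 (6T1) of order 6, S_3 (6T2) of order 6, D_6 (6T3) of order 12, C_3 x S_3 (6T5) of order 18, A_4 x C_2 (6T6) of order 24, S_4 (6T8) of order 24, S_3 x S_3 (6T9) of order 36, S_4 x C_2 (6T11) of order 48, (S_3 x S_3) : C_2 (6T13) of order 72, PGL(2,5) (6T14) of order 120, S_6 (6T16) of order 720; the others are excluded. The observed types are precisely the cycle types that occur in S_3 (6T2). Each of the other remaining candidates has further cycle types, and by the Chebotarev density theorem the matching factorization patterns would occur for a proportion of primes equal to their share of the group: C_6 (6T1) additionally contains elements of type 6 (2 of its 6 elements, about 33% of primes); D_6 (6T3) additionally contains elements of type 6, 2+2+1+1 (5 of its 12 elements, about 42% of primes); C_3 x S_3 (6T5) additionally contains elements of type 6, 3+1+1+1 (10 of its 18 elements, about 56% of primes); A_4 x C_2 (6T6) additionally contains elements of type 6, 2+2+1+1, 2+1+1+1+1 (14 of its 24 elements, about 58% of primes); S_4 (6T8) additionally contains elements of type 4+1+1, 2+2+1+1 (9 of its 24 elements, about 38% of primes); S_3 x S_3 (6T9) additionally contains elements of type 6, 3+1+1+1, 2+2+1+1 (25 of its 36 elements, about 69% of primes); S_4 x C_2 (6T11) additionally contains elements of type 6, 4+2, 4+1+1, 2+2+1+1, 2+1+1+1+1 (32 of its 48 elements, about 67% of primes); (S_3 x S_3) : C_2 (6T13) additionally contains elements of type 6, 4+2, 3+2+1, 3+1+1+1, 2+2+1+1, 2+1+1+1+1 (61 of its 72 elements, about 85% of primes); PGL(2,5) (6T14) additionally contains elements of type 6, 5+1, 4+1+1, 2+2+1+1 (89 of its 120 elements, about 74% of primes); S_6 (6T16) additionally contains elements of type 6, 5+1, 4+2, 4+1+1, 3+2+1, 3+1+1+1, 2+2+1+1, 2+1+1+1+1 (664 of its 720 elements, about 92% of primes). None of the 23 primes tested shows any such pattern (for each of these groups the chance of that is below 10^-4), which rules them out. Hence G = S_3 (6T2), of order 6.

S_3 (also written S3)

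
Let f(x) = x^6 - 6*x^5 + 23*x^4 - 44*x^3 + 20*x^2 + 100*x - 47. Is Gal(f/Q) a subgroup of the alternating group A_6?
The polynomial is irreducible of degree 6 over Q. Its discriminant is 2046918914580544 = 45242888^2, a perfect square. A Galois group lies in the alternating group exactly when the discriminant is a square in Q, so the Galois group (S_4) is contained in A_6.

Yes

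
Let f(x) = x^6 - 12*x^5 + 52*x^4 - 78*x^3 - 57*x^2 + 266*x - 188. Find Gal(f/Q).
The polynomial f is an irreducible sextic over Q, so G = Gal(f/Q) is one of the 16 transitive subgroups 6T1, ..., 6T16 of S_6. The discriminant of f is 454513278976 = 674176^2, a perfect square, so G is contained in A_6. The transitive groups of degree 6 contained in A_6 are: A_4 (6T4, order 12), S_4 (6T7, order 24), (C_3 x C_3) : C_4 (6T10, order 36), PSL(2,5) (6T12, order 60), A_6 (6T15, order 360). By Dedekind's theorem, for a prime p not dividing disc(f) the degrees of the irreducible factors of f mod p form the cycle type of an element of G. Factoring f modulo the 79 such primes p <= 421 (skipping 2, 23, 229, which divide the discriminant), each new pattern first appears at: mod 3: f = (x^3 + x^2 + 2x + 1)(x^3 + 2x^2 + 1), pattern 3+3; mod 7: f = (x^2 + 2x + 5)(x^4 + 5x^2 + 3x + 3), pattern 4+2; mod 29: f = (x + 10)(x + 18)(x^2 + 21x + 28)(x^2 + 26x + 12), pattern 2+2+1+1; mod 193: f = (x + 55)(x + 62)(x + 82)(x + 95)(x + 127)(x + 146), pattern 1+1+1+1+1+1. No other pattern occurs in this range, so the set of observed cycle types is {3+3, 4+2, 2+2+1+1, 1+1+1+1+1+1}. The candidates containing elements of all these cycle types are S_4 (6T7) of order 24, (C_3 x C_3) : C_4 (6T10) of order 36, A_6 (6T15) of order 360; the others are excluded. The observed types are precisely the cycle types that occur in S_4 (6T7). Each of the other remaining candidates has further cycle types, and by the Chebotarev density theorem the matching factorization patterns would occur for a proportion of primes equal to their share of the group: (C_3 x C_3) : C_4 (6T10) additionally contains elements of type 3+1+1+1 (4 of its 36 elements, about 11% of primes); A_6 (6T15) additionally contains elements of type 5+1, 3+1+1+1 (184 of its 360 elements, about 51% of primes). None of the 79 primes tested shows any such pattern (for each of these groups the chance of that is below 10^-4), which rules them out. Hence G = S_4 (6T7), of order 24.

S_4 (also written S4+)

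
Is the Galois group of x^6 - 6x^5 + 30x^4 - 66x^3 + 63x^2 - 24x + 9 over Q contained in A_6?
No

The polynomial is irreducible of degree 6 over Q. Its discriminant is -5217636731328, which is not a perfect square. A Galois group lies in the alternating group exactly when the discriminant is a square in Q, so the Galois group (PGL(2,5)) is not contained in A_6.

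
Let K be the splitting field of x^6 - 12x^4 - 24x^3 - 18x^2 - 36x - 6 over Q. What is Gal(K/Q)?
The polynomial f is an irreducible sextic over Q, so G = Gal(f/Q) is one of the 16 transitive subgroups 6T1, ..., 6T16 of S_6. The discriminant of f is 32289945753600, which is not a perfect square, so G is not contained in A_6. The transitive groups of degree 6 not contained in A_6 are: C_6 (6T1, order 6), S_3 (6T2, order 6), D_6 (6T3, order 12), C_3 x S_3 (6T5, order 18), A_4 x C_2 (6T6, order 24), S_4 (6T8, order 24), S_3 x S_3 (6T9, order 36), S_4 x C_2 (6T11, order 48), (S_3 x S_3) : C_2 (6T13, order 72), PGL(2,5) (6T14, order 120), S_6 (6T16, order 720). By Dedekind's theorem, for a prime p not dividing disc(f) the degrees of the irreducible factors of f mod p form the cycle type of an element of G. Factoring f modulo the 14 such primes p <= 59 (skipping 2, 3, 5, which divide the discriminant), each new pattern first appears at: mod 7: f = (x^6 + 2x^4 + 4x^3 + 3x^2 + 6x + 1), pattern 6; mod 19: f = (x + 5)(x + 15)(x + 18)(x^3 + 9x + 13), pattern 3+1+1+1; mod 23: f = (x + 3)(x + 16)(x^2 + 7x + 7)(x^2 + 20x + 16), pattern 2+2+1+1; mod 31: f = (x^2 + 6x + 3)(x^2 + 9x + 2)(x^2 + 16x + 30), pattern 2+2+2; mod 43: f = (x^3 + 15x + 23)(x^3 + 16x + 39), pattern 3+3. No other pattern occurs in this range, so the set of observed cycle types is {6, 3+1+1+1, 2+2+1+1, 2+2+2, 3+3}. The candidates containing elements of all these cycle types are S_3 x S_3 (6T9) of order 36, (S_3 x S_3) : C_2 (6T13) of order 72, S_6 (6T16) of order 720; the others are excluded. The observed types are precisely the cycle types that occur in S_3 x S_3 (6T9) (apart from the identity). Each of the other remaining candidates has further cycle types, and by the Chebotarev density theorem the matching factorization patterns would occur for a proportion of primes equal to their share of the group: (S_3 x S_3) : C_2 (6T13) additionally contains elements of type 4+2, 3+2+1, 2+1+1+1+1 (36 of its 72 elements, about 50% of primes); S_6 (6T16) additionally contains elements of type 5+1, 4+2, 4+1+1, 3+2+1, 2+1+1+1+1 (459 of its 720 elements, about 64% of primes). None of the 14 primes tested shows any such pattern (for each of these groups the chance of that is below 10^-4), which rules them out. Hence G = S_3 x S_3 (6T9), of order 36.

6T9: S_3 x S_3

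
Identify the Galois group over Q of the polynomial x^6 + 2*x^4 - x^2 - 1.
A_4

The polynomial f is an irreducible sextic over Q, so G = Gal(f/Q) is one of the 16 transitive subgroups 6T1, ..., 6T16 of S_6. The discriminant of f is 153664 = 392^2, a perfect square, so G is contained in A_6. The transitive groups of degree 6 contained in A_6 are: A_4 (6T4, order 12), S_4 (6T7, order 24), (C_3 x C_3) : C_4 (6T10, order 36), PSL(2,5) (6T12, order 60), A_6 (6T15, order 360). By Dedekind's theorem, for a prime p not dividing disc(f) the degrees of the irreducible factors of f mod p form the cycle type of an element of G. Factoring f modulo the 33 such primes p <= 149 (skipping 2, 7, which divide the discriminant), each new pattern first appears at: mod 3: f = (x^3 + x^2 + 2)(x^3 + 2x^2 + 1), pattern 3+3; mod 13: f = (x + 2)(x + 11)(x^2 + 8)(x^2 + 11), pattern 2+2+1+1. No other pattern occurs in this range, so the set of observed cycle types is {3+3, 2+2+1+1}. The candidates containing elements of all these cycle types are A_4 (6T4) of order 12, S_4 (6T7) of order 24, (C_3 x C_3) : C_4 (6T10) of order 36, PSL(2,5) (6T12) of order 60, A_6 (6T15) of order 360; the others are excluded. The observed types are precisely the cycle types that occur in A_4 (6T4) (apart from the identity). Each of the other remaining candidates has further cycle types, and by the Chebotarev density theorem the matching factorization patterns would occur for a proportion of primes equal to their share of the group: S_4 (6T7) additionally contains elements of type 4+2 (6 of its 24 elements, about 25% of primes); (C_3 x C_3) : C_4 (6T10) additionally contains elements of type 4+2, 3+1+1+1 (22 of its 36 elements, about 61% of primes); PSL(2,5) (6T12) additionally contains elements of type 5+1 (24 of its 60 elements, about 40% of primes); A_6 (6T15) additionally contains elements of type 5+1, 4+2, 3+1+1+1 (274 of its 360 elements, about 76% of primes). None of the 33 primes tested shows any such pattern (for each of these groups the chance of that is below 10^-4), which rules them out. Hence G = A_4 (6T4), of order 12.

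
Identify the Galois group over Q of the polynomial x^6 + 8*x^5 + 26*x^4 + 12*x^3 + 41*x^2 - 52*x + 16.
The polynomial f is an irreducible sextic over Q, so G = Gal(f/Q) is one of the 16 transitive subgroups 6T1, ..., 6T16 of S_6. The discriminant of f is -1080641454080000, which is not a perfect square, so G is not contained in A_6. The transitive groups of degree 6 not contained in A_6 are: C_6 (6T1, order 6), S_3 (6T2, order 6), D_6 (6T3, order 12), C_3 x S_3 (6T5, order 18), A_4 x C_2 (6T6, order 24), S_4 (6T8, order 24), S_3 x S_3 (6T9, order 36), S_4 x C_2 (6T11, order 48), (S_3 x S_3) : C_2 (6T13, order 72), PGL(2,5) (6T14, order 120), S_6 (6T16, order 720). By Dedekind's theorem, for a prime p not dividing disc(f) the degrees of the irreducible factors of f mod p form the cycle type of an element of G. Factoring f modulo the 22 such primes p <= 89 (skipping 2, 5, which divide the discriminant), each new pattern first appears at: mod 3: f = (x^3 + 2x + 1)(x^3 + 2x^2 + 1), pattern 3+3; mod 7: f = (x^2 + 1)(x^2 + 3x + 1)(x^2 + 5x + 2), pattern 2+2+2; mod 13: f = (x + 9)(x + 12)(x^4 + 9x^2 + 5x + 4), pattern 4+1+1; mod 43: f = (x + 35)(x + 40)(x^2 + 25x + 35)(x^2 + 37x + 25), pattern 2+2+1+1. No other pattern occurs in this range, so the set of observed cycle types is {3+3, 2+2+2, 4+1+1, 2+2+1+1}. The candidates containing elements of all these cycle types are S_4 (6T8) of order 24, S_4 x C_2 (6T11) of order 48, PGL(2,5) (6T14) of order 120, S_6 (6T16) of order 720; the others are excluded. The observed types are precisely the cycle types that occur in S_4 (6T8) (apart from the identity). Each of the other remaining candidates has further cycle types, and by the Chebotarev density theorem the matching factorization patterns would occur for a proportion of primes equal to their share of the group: S_4 x C_2 (6T11) additionally contains elements of type 6, 4+2, 2+1+1+1+1 (17 of its 48 elements, about 35% of primes); PGL(2,5) (6T14) additionally contains elements of type 6, 5+1 (44 of its 120 elements, about 37% of primes); S_6 (6T16) additionally contains elements of type 6, 5+1, 4+2, 3+2+1, 3+1+1+1, 2+1+1+1+1 (529 of its 720 elements, about 73% of primes). None of the 22 primes tested shows any such pattern (for each of these groups the chance of that is below 10^-4), which rules them out. Hence G = S_4 (6T8), of order 24.

S_4 (also written S4-)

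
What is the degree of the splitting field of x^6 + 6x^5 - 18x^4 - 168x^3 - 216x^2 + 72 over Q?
The degree of the splitting field over Q equals the order of the Galois group, so first determine the group. The polynomial f is an irreducible sextic over Q, so G = Gal(f/Q) is one of the 16 transitive subgroups 6T1, ..., 6T16 of S_6. The discriminant of f is -452631411818496, which is not a perfect square, so G is not contained in A_6. The transitive groups of degree 6 not contained in A_6 are: C_6 (6T1, order 6), S_3 (6T2, order 6), D_6 (6T3, order 12), C_3 x S_3 (6T5, order 18), A_4 x C_2 (6T6, order 24), S_4 (6T8, order 24), S_3 x S_3 (6T9, order 36), S_4 x C_2 (6T11, order 48), (S_3 x S_3) : C_2 (6T13, order 72), PGL(2,5) (6T14, order 120), S_6 (6T16, order 720). By Dedekind's theorem, for a prime p not dividing disc(f) the degrees of the irreducible factors of f mod p form the cycle type of an element of G. Factoring f modulo the 33 such primes p <= 151 (skipping 2, 3, 19, which divide the discriminant), each new pattern first appears at: mod 5: f = (x^3 + 4x + 2)(x^3 + x^2 + 3x + 1), pattern 3+3; mod 7: f = (x^6 + 6x^5 + 3x^4 + x^2 + 2), pattern 6; mod 17: f = (x + 2)(x + 16)(x^2 + 8x + 10)(x^2 + 14x + 10), pattern 2+2+1+1; mod 71: f = (x^2 + 31x + 32)(x^2 + 51x + 54)(x^2 + 66x + 3), pattern 2+2+2; mod 107: f = (x + 12)(x + 16)(x + 62)(x + 75)(x^2 + 55x + 98), pattern 2+1+1+1+1. No other pattern occurs in this range, so the set of observed cycle types is {3+3, 6, 2+2+1+1, 2+2+2, 2+1+1+1+1}. The candidates containing elements of all these cycle types are A_4 x C_2 (6T6) of order 24, S_4 x C_2 (6T11) of order 48, (S_3 x S_3) : C_2 (6T13) of order 72, S_6 (6T16) of order 720; the others are excluded. The observed types are precisely the cycle types that occur in A_4 x C_2 (6T6) (apart from the identity). Each of the other remaining candidates has further cycle types, and by the Chebotarev density theorem the matching factorization patterns would occur for a proportion of primes equal to their share of the group: S_4 x C_2 (6T11) additionally contains elements of type 4+2, 4+1+1 (12 of its 48 elements, about 25% of primes); (S_3 x S_3) : C_2 (6T13) additionally contains elements of type 4+2, 3+2+1, 3+1+1+1 (34 of its 72 elements, about 47% of primes); S_6 (6T16) additionally contains elements of type 5+1, 4+2, 4+1+1, 3+2+1, 3+1+1+1 (484 of its 720 elements, about 67% of primes). None of the 33 primes tested shows any such pattern (for each of these groups the chance of that is below 10^-4), which rules them out. Hence G = A_4 x C_2 (6T6), of order 24. The Galois group A_4 x C_2 (6T6) has order 24, so the splitting field has degree 24 over Q.

24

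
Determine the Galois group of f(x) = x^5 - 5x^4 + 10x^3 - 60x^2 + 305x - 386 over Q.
5T3: F_20

The polynomial f is an irreducible quintic over Q, so G = Gal(f/Q) is a transitive subgroup of S_5: one of C_5 (5T1, order 5), D_5 (5T2, order 10), F_20 (5T3, order 20), A_5 (5T4, order 60) or S_5 (5T5, order 120). The discriminant of f is 14867345703125, which is not a perfect square, so G is not contained in A_5. The transitive groups of degree 5 not contained in A_5 are: F_20 (5T3, order 20), S_5 (5T5, order 120). By Dedekind's theorem, for a prime p not dividing disc(f) the degrees of the irreducible factors of f mod p form the cycle type of an element of G. Factoring f modulo the 18 such primes p <= 71 (skipping 5, 31, which divide the discriminant), each new pattern first appears at: mod 2: f = (x)(x^4 + x^3 + 1), pattern 4+1; mod 11: f = (x^5 + 6x^4 + 10x^3 + 6x^2 + 8x + 10), pattern 5; mod 19: f = (x + 4)(x^2 + 12x + 15)(x^2 + 17x + 17), pattern 2+2+1. No other pattern occurs in this range, so the set of observed cycle types is {4+1, 5, 2+2+1}. The candidates containing elements of all these cycle types are F_20 (5T3) of order 20, S_5 (5T5) of order 120; the others are excluded. The observed types are precisely the cycle types that occur in F_20 (5T3) (apart from the identity). Each of the other remaining candidates has further cycle types, and by the Chebotarev density theorem the matching factorization patterns would occur for a proportion of primes equal to their share of the group: S_5 (5T5) additionally contains elements of type 3+2, 3+1+1, 2+1+1+1 (50 of its 120 elements, about 42% of primes). None of the 18 primes tested shows any such pattern (for each of these groups the chance of that is below 10^-4), which rules them out. Hence G = F_20 (5T3), of order 20.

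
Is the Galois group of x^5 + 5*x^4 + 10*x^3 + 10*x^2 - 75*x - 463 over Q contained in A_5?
Yes

The polynomial is irreducible of degree 5 over Q. Its discriminant is 67108864000000 = 8192000^2, a perfect square. A Galois group lies in the alternating group exactly when the discriminant is a square in Q, so the Galois group (D_5) is contained in A_5.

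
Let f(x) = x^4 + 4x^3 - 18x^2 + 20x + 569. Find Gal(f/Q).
The polynomial is an irreducible quartic over Q and its discriminant is 12230590464 = 110592^2, a perfect square, so the Galois group is contained in A_4. The resolvent cubic y^3 + 18*y^2 - 2196*y - 50472 is irreducible over Q. An irreducible resolvent with square discriminant gives A_4.

4T4: A_4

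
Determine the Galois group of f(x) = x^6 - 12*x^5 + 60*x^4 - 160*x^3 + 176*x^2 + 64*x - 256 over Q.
S_4, S_4(6d), the S_4-action on 6 points inside A_6

The polynomial f is an irreducible sextic over Q, so G = Gal(f/Q) is one of the 16 transitive subgroups 6T1, ..., 6T16 of S_6. The discriminant of f is 3603718079512576 = 60030976^2, a perfect square, so G is contained in A_6. The transitive groups of degree 6 contained in A_6 are: A_4 (6T4, order 12), S_4 (6T7, order 24), (C_3 x C_3) : C_4 (6T10, order 36), PSL(2,5) (6T12, order 60), A_6 (6T15, order 360). By Dedekind's theorem, for a prime p not dividing disc(f) the degrees of the irreducible factors of f mod p form the cycle type of an element of G. Factoring f modulo the 79 such primes p <= 419 (skipping 2, 229, which divide the discriminant), each new pattern first appears at: mod 3: f = (x^3 + x^2 + x + 2)(x^3 + 2x^2 + 1), pattern 3+3; mod 7: f = (x^2 + 3x + 6)(x^4 + 6x^3 + x^2 + 4x + 4), pattern 4+2; mod 23: f = (x + 3)(x + 16)(x^2 + 17x + 11)(x^2 + 21x + 3), pattern 2+2+1+1; mod 193: f = (x + 5)(x + 11)(x + 17)(x + 172)(x + 178)(x + 184), pattern 1+1+1+1+1+1. No other pattern occurs in this range, so the set of observed cycle types is {3+3, 4+2, 2+2+1+1, 1+1+1+1+1+1}. The candidates containing elements of all these cycle types are S_4 (6T7) of order 24, (C_3 x C_3) : C_4 (6T10) of order 36, A_6 (6T15) of order 360; the others are excluded. The observed types are precisely the cycle types that occur in S_4 (6T7). Each of the other remaining candidates has further cycle types, and by the Chebotarev density theorem the matching factorization patterns would occur for a proportion of primes equal to their share of the group: (C_3 x C_3) : C_4 (6T10) additionally contains elements of type 3+1+1+1 (4 of its 36 elements, about 11% of primes); A_6 (6T15) additionally contains elements of type 5+1, 3+1+1+1 (184 of its 360 elements, about 51% of primes). None of the 79 primes tested shows any such pattern (for each of these groups the chance of that is below 10^-4), which rules them out. Hence G = S_4 (6T7), of order 24.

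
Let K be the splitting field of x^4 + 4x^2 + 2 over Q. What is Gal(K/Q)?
The polynomial is an irreducible quartic over Q and its discriminant is 2048, which is not a perfect square, so the Galois group is not contained in A_4. The resolvent cubic y^3 - 4*y^2 - 8*y + 32 has exactly one rational root, so the Galois group is C_4 or D_4. The quartic becomes reducible over Q(sqrt(disc)), so the group is C_4.

C_4 (order 4)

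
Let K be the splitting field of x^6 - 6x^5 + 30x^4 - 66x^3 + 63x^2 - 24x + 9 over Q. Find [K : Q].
The degree of the splitting field over Q equals the order of the Galois group, so first determine the group. The polynomial f is an irreducible sextic over Q, so G = Gal(f/Q) is one of the 16 transitive subgroups 6T1, ..., 6T16 of S_6. The discriminant of f is -5217636731328, which is not a perfect square, so G is not contained in A_6. The transitive groups of degree 6 not contained in A_6 are: C_6 (6T1, order 6), S_3 (6T2, order 6), D_6 (6T3, order 12), C_3 x S_3 (6T5, order 18), A_4 x C_2 (6T6, order 24), S_4 (6T8, order 24), S_3 x S_3 (6T9, order 36), S_4 x C_2 (6T11, order 48), (S_3 x S_3) : C_2 (6T13, order 72), PGL(2,5) (6T14, order 120), S_6 (6T16, order 720). By Dedekind's theorem, for a prime p not dividing disc(f) the degrees of the irreducible factors of f mod p form the cycle type of an element of G. Factoring f modulo the 21 such primes p <= 89 (skipping 2, 3, 7, which divide the discriminant), each new pattern first appears at: mod 5: f = (x^6 + 4x^5 + 4x^3 + 3x^2 + x + 4), pattern 6; mod 11: f = (x + 2)(x^5 + 3x^4 + 2x^3 + 7x^2 + 5x + 10), pattern 5+1; mod 13: f = (x + 2)(x + 4)(x^4 + x^3 + 3x^2 + 12x + 6), pattern 4+1+1; mod 23: f = (x + 10)(x + 12)(x^2 + 3x + 16)(x^2 + 15x + 5), pattern 2+2+1+1; mod 43: f = (x^3 + 2x^2 + 24x + 7)(x^3 + 35x^2 + 22x + 32), pattern 3+3; mod 61: f = (x^2 + 3x + 30)(x^2 + 14x + 43)(x^2 + 38x + 1), pattern 2+2+2. No other pattern occurs in this range, so the set of observed cycle types is {6, 5+1, 4+1+1, 2+2+1+1, 3+3, 2+2+2}. The candidates containing elements of all these cycle types are PGL(2,5) (6T14) of order 120, S_6 (6T16) of order 720; the others are excluded. The observed types are precisely the cycle types that occur in PGL(2,5) (6T14) (apart from the identity). Each of the other remaining candidates has further cycle types, and by the Chebotarev density theorem the matching factorization patterns would occur for a proportion of primes equal to their share of the group: S_6 (6T16) additionally contains elements of type 4+2, 3+2+1, 3+1+1+1, 2+1+1+1+1 (265 of its 720 elements, about 37% of primes). None of the 21 primes tested shows any such pattern (for each of these groups the chance of that is below 10^-4), which rules them out. Hence G = PGL(2,5) (6T14), of order 120. The Galois group PGL(2,5) (6T14) has order 120, so the splitting field has degree 120 over Q.

120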